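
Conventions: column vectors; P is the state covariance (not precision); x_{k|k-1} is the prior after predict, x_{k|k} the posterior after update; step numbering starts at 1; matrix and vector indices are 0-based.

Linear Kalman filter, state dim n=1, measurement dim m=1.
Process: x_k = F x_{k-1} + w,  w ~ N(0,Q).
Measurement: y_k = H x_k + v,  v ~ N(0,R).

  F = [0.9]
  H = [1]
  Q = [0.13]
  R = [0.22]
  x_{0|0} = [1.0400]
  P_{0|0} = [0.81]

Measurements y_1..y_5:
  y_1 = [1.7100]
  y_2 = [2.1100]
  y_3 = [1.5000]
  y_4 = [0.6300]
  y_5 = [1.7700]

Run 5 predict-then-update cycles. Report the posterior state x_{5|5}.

x_post = [1.3400]

step 1: x^-=[0.9360]  P^-=[0.7861]  S=[1.0061]  K=[0.7813]  nu=[0.7740]  x^+=[1.5408]  P^+=[0.1719]
step 2: x^-=[1.3867]  P^-=[0.2692]  S=[0.4892]  K=[0.5503]  nu=[0.7233]  x^+=[1.7847]  P^+=[0.1211]
step 3: x^-=[1.6063]  P^-=[0.2281]  S=[0.4481]  K=[0.5090]  nu=[-0.1063]  x^+=[1.5522]  P^+=[0.1120]
step 4: x^-=[1.3970]  P^-=[0.2207]  S=[0.4407]  K=[0.5008]  nu=[-0.7670]  x^+=[1.0129]  P^+=[0.1102]
step 5: x^-=[0.9116]  P^-=[0.2192]  S=[0.4392]  K=[0.4991]  nu=[0.8584]  x^+=[1.3400]  P^+=[0.1098]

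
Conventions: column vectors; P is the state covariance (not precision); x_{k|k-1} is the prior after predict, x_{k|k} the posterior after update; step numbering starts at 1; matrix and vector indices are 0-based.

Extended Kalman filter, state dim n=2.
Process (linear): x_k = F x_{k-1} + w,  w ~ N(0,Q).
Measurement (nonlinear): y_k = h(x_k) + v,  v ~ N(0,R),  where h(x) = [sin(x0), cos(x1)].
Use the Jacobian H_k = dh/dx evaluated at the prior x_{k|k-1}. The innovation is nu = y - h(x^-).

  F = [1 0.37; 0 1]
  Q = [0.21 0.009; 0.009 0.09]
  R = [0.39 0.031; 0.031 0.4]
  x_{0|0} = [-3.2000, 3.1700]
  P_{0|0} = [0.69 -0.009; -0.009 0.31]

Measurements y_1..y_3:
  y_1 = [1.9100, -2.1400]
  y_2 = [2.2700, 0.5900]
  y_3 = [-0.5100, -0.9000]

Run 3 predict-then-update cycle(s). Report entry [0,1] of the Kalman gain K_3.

K[0,1] = -0.1302

step 1: x^-=[-2.0271, 3.1700]  P^-=[0.9358 0.1147; 0.1147 0.4000]  H_jac=[-0.4406 0.0000; 0.0000 0.0284]  S=[0.5717 0.0296; 0.0296 0.4003]  K=[-0.7244 0.0616; -0.0902 0.0350]  nu=[2.8077, -1.1404]  x^+=[-4.1314, 2.8767]  P^+=[0.6369 0.0774; 0.0774 0.3950]
step 2: x^-=[-3.0670, 2.8767]  P^-=[0.9582 0.2326; 0.2326 0.4850]  H_jac=[-0.9972 0.0000; 0.0000 -0.2618]  S=[1.3429 0.0917; 0.0917 0.4332]  K=[-0.7123 0.0103; -0.1549 -0.2603]  nu=[2.3445, 1.5551]  x^+=[-4.7210, 2.1088]  P^+=[0.2782 0.0687; 0.0687 0.4161]
step 3: x^-=[-3.9407, 2.1088]  P^-=[0.5960 0.2316; 0.2316 0.5061]  H_jac=[-0.6973 0.0000; 0.0000 -0.8588]  S=[0.6798 0.1697; 0.1697 0.7732]  K=[-0.5789 -0.1302; -0.1029 -0.5395]  nu=[-1.2268, -0.3876]  x^+=[-3.1801, 2.4441]  P^+=[0.3295 0.0815; 0.0815 0.2550]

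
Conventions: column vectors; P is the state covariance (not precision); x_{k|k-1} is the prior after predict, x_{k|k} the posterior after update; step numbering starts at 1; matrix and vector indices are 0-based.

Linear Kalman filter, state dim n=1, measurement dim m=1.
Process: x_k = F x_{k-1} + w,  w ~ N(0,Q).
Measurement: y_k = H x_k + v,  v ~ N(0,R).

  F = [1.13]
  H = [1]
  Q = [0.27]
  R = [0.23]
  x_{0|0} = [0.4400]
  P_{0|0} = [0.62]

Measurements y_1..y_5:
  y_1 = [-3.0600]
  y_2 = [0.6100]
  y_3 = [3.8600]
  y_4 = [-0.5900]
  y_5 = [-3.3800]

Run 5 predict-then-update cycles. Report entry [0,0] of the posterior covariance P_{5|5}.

step 1: x^-=[0.4972]  P^-=[1.0617]  S=[1.2917]  K=[0.8219]  nu=[-3.5572]  x^+=[-2.4266]  P^+=[0.1890]
step 2: x^-=[-2.7421]  P^-=[0.5114]  S=[0.7414]  K=[0.6898]  nu=[3.3521]  x^+=[-0.4299]  P^+=[0.1586]
step 3: x^-=[-0.4858]  P^-=[0.4726]  S=[0.7026]  K=[0.6726]  nu=[4.3458]  x^+=[2.4373]  P^+=[0.1547]
step 4: x^-=[2.7542]  P^-=[0.4675]  S=[0.6975]  K=[0.6703]  nu=[-3.3442]  x^+=[0.5127]  P^+=[0.1542]
step 5: x^-=[0.5793]  P^-=[0.4669]  S=[0.6969]  K=[0.6699]  nu=[-3.9593]  x^+=[-2.0732]  P^+=[0.1541]

P_post[0,0] = 0.1541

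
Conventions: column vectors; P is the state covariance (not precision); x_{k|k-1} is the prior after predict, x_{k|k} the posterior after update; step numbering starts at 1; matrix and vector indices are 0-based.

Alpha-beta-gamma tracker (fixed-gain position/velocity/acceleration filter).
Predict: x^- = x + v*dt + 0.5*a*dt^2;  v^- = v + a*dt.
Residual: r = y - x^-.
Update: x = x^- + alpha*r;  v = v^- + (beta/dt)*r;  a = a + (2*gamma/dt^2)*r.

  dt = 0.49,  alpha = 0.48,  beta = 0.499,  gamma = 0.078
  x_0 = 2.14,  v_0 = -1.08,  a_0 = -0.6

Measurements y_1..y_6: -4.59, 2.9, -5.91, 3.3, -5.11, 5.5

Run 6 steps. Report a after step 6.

step 1: x_pred=1.5388  r=-6.1288  x^+=-1.4030  v^+=-7.6153  a^+=-4.5820
step 2: x_pred=-5.6846  r=8.5846  x^+=-1.5640  v^+=-1.1182  a^+=0.9956
step 3: x_pred=-1.9924  r=-3.9176  x^+=-3.8729  v^+=-4.6199  a^+=-1.5497
step 4: x_pred=-6.3227  r=9.6227  x^+=-1.7038  v^+=4.4201  a^+=4.7024
step 5: x_pred=1.0266  r=-6.1366  x^+=-1.9190  v^+=0.4750  a^+=0.7153
step 6: x_pred=-1.6004  r=7.1004  x^+=1.8078  v^+=8.0562  a^+=5.3286

a_post = 5.3286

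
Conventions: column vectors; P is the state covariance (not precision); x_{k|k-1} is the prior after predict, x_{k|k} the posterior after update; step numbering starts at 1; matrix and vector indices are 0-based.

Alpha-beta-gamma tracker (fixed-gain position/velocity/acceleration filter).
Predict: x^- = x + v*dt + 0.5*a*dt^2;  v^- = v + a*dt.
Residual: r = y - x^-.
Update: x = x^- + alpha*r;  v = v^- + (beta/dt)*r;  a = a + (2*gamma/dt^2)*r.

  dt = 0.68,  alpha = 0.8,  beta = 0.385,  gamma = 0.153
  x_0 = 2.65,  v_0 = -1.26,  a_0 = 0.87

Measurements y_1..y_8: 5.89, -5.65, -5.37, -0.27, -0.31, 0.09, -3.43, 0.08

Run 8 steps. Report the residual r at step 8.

step 1: x_pred=1.9943  r=3.8957  x^+=5.1109  v^+=1.5372  a^+=3.4480
step 2: x_pred=6.9534  r=-12.6034  x^+=-3.1293  v^+=-3.2539  a^+=-4.8925
step 3: x_pred=-6.4731  r=1.1031  x^+=-5.5906  v^+=-5.9562  a^+=-4.1625
step 4: x_pred=-10.6032  r=10.3332  x^+=-2.3366  v^+=-2.9363  a^+=2.6757
step 5: x_pred=-3.7147  r=3.4047  x^+=-0.9909  v^+=0.8108  a^+=4.9288
step 6: x_pred=0.7000  r=-0.6100  x^+=0.2120  v^+=3.8171  a^+=4.5251
step 7: x_pred=3.8538  r=-7.2838  x^+=-1.9732  v^+=2.7702  a^+=-0.2951
step 8: x_pred=-0.1577  r=0.2377  x^+=0.0325  v^+=2.7042  a^+=-0.1377

resid = 0.2377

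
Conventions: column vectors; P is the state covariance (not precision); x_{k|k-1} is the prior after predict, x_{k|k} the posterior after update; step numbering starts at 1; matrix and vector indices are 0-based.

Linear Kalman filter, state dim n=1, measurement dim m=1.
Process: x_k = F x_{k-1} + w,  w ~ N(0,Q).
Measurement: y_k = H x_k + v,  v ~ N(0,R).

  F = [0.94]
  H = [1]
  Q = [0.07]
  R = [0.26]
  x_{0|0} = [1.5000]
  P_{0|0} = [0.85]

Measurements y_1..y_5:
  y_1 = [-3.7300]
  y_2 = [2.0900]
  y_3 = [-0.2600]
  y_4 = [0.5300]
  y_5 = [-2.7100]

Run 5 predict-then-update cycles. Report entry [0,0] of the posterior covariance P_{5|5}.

step 1: x^-=[1.4100]  P^-=[0.8211]  S=[1.0811]  K=[0.7595]  nu=[-5.1400]  x^+=[-2.4938]  P^+=[0.1975]
step 2: x^-=[-2.3442]  P^-=[0.2445]  S=[0.5045]  K=[0.4846]  nu=[4.4342]  x^+=[-0.1953]  P^+=[0.1260]
step 3: x^-=[-0.1836]  P^-=[0.1813]  S=[0.4413]  K=[0.4109]  nu=[-0.0764]  x^+=[-0.2150]  P^+=[0.1068]
step 4: x^-=[-0.2021]  P^-=[0.1644]  S=[0.4244]  K=[0.3874]  nu=[0.7321]  x^+=[0.0815]  P^+=[0.1007]
step 5: x^-=[0.0766]  P^-=[0.1590]  S=[0.4190]  K=[0.3795]  nu=[-2.7866]  x^+=[-0.9808]  P^+=[0.0987]

P_post[0,0] = 0.0987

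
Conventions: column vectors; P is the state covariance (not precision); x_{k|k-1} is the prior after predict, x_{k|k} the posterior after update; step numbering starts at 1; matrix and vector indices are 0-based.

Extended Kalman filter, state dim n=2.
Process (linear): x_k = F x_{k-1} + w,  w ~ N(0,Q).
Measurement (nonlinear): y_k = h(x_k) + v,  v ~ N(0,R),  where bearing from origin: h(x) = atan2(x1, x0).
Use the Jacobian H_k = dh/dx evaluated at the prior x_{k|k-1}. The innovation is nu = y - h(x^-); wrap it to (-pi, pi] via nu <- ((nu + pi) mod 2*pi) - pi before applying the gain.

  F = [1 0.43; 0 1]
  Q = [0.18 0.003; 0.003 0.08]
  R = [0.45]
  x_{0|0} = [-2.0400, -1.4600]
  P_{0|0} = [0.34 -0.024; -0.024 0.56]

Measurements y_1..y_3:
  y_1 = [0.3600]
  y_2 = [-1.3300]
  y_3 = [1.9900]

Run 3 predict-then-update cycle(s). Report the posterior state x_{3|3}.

step 1: x^-=[-2.6678, -1.4600]  P^-=[0.6029 0.2198; 0.2198 0.6400]  H_jac=[0.1579 -0.2884]  S=[0.4983]  K=[0.0638; -0.3009]  nu=[3.0008]  x^+=[-2.4764, -2.3629]  P^+=[0.6009 0.2294; 0.2294 0.5949]
step 2: x^-=[-3.4925, -2.3629]  P^-=[1.0881 0.4882; 0.4882 0.6749]  H_jac=[0.1329 -0.1964]  S=[0.4698]  K=[0.1037; -0.1441]  nu=[1.2168]  x^+=[-3.3663, -2.5382]  P^+=[1.0831 0.4952; 0.4952 0.6651]
step 3: x^-=[-4.4577, -2.5382]  P^-=[1.8119 0.7842; 0.7842 0.7451]  H_jac=[0.0965 -0.1694]  S=[0.4626]  K=[0.0906; -0.1094]  nu=[-1.6692]  x^+=[-4.6090, -2.3557]  P^+=[1.8081 0.7888; 0.7888 0.7396]

x_post = [-4.6090, -2.3557]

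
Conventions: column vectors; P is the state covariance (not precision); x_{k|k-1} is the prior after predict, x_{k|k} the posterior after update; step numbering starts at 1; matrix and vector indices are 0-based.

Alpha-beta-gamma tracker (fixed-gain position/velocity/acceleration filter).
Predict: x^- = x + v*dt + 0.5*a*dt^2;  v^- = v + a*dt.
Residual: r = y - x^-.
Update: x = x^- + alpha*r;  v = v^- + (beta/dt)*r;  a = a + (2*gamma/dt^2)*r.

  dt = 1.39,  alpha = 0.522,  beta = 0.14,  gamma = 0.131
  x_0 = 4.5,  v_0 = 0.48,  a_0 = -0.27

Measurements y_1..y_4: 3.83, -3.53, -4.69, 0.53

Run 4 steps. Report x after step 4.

step 1: x_pred=4.9064  r=-1.0764  x^+=4.3445  v^+=-0.0037  a^+=-0.4160
step 2: x_pred=3.9375  r=-7.4675  x^+=0.0395  v^+=-1.3340  a^+=-1.4286
step 3: x_pred=-3.1949  r=-1.4951  x^+=-3.9753  v^+=-3.4703  a^+=-1.6313
step 4: x_pred=-10.3750  r=10.9050  x^+=-4.6826  v^+=-4.6395  a^+=-0.1526

x_post = -4.6826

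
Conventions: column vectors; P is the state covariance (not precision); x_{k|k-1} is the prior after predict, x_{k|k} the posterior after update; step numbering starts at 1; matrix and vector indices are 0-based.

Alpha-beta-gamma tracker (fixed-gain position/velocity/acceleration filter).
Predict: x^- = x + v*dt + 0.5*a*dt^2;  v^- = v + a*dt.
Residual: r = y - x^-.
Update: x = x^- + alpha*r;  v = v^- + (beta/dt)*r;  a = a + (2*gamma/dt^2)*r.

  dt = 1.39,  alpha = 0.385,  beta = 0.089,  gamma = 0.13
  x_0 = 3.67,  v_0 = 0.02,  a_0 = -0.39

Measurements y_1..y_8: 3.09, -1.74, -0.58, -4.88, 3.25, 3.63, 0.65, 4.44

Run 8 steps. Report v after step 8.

v_post = 8.1318

step 1: x_pred=3.3210  r=-0.2310  x^+=3.2321  v^+=-0.5369  a^+=-0.4211
step 2: x_pred=2.0790  r=-3.8190  x^+=0.6087  v^+=-1.3667  a^+=-0.9350
step 3: x_pred=-2.1943  r=1.6143  x^+=-1.5728  v^+=-2.5630  a^+=-0.7178
step 4: x_pred=-5.8288  r=0.9488  x^+=-5.4635  v^+=-3.5000  a^+=-0.5901
step 5: x_pred=-10.8986  r=14.1486  x^+=-5.4514  v^+=-3.4143  a^+=1.3139
step 6: x_pred=-8.9280  r=12.5580  x^+=-4.0932  v^+=-0.7839  a^+=3.0038
step 7: x_pred=-2.2810  r=2.9310  x^+=-1.1526  v^+=3.5790  a^+=3.3982
step 8: x_pred=7.1050  r=-2.6650  x^+=6.0790  v^+=8.1318  a^+=3.0396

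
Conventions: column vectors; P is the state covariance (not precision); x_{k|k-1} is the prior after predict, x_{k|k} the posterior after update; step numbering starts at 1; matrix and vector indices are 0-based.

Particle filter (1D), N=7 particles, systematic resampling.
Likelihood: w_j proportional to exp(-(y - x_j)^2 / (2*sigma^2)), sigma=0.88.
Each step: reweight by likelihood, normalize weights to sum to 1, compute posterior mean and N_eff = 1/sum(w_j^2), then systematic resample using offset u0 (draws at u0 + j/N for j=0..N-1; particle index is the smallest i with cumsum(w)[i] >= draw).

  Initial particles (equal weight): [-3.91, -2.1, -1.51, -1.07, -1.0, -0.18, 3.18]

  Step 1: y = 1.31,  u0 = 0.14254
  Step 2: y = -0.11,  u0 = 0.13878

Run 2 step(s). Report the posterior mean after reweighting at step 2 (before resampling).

step 1: w=[0.0000, 0.0013, 0.0145, 0.0634, 0.0783, 0.5857, 0.2568]  mean=0.5405  Neff=2.3847  idx=[4, 5, 5, 5, 5, 6, 6]
step 2: w=[0.1307, 0.2172, 0.2172, 0.2172, 0.2172, 0.0002, 0.0002]  mean=-0.2858  Neff=4.8583  idx=[1, 1, 2, 3, 3, 4, 4]

post_mean = -0.2858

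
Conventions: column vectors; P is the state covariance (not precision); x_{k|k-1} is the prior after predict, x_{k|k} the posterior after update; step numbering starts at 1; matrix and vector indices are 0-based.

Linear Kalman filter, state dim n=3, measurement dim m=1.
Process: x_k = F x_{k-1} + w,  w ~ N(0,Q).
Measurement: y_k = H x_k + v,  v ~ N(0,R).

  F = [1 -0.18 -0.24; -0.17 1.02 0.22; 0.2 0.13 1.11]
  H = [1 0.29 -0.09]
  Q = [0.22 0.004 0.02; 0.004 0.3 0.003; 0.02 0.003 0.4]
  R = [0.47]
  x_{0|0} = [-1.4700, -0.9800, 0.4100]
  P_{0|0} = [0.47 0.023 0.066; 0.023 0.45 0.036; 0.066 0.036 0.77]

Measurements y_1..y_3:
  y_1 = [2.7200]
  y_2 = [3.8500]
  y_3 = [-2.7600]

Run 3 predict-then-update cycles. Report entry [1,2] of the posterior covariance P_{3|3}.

P_post[1,2] = 1.0379

step 1: x^-=[-1.3920, -0.6595, 0.0337]  P^-=[0.7121 -0.1680 -0.0377; -0.1680 0.8223 0.2711; -0.0377 0.2711 1.4160]  S=[1.1579]  K=[0.5758; 0.0397; -0.0747]  nu=[4.3063]  x^+=[1.0877, -0.4884, -0.2881]  P^+=[0.3281 -0.1945 0.0121; -0.1945 0.8204 0.2746; 0.0121 0.2746 1.4095]
step 2: x^-=[1.2448, -0.7464, -0.1657]  P^-=[0.7439 -0.5562 -0.3779; -0.5562 1.4211 0.7264; -0.3779 0.7264 2.2382]  S=[1.0590]  K=[0.5822; -0.1977; -0.3481]  nu=[2.8068]  x^+=[2.8789, -1.3014, -1.1429]  P^+=[0.3849 -0.4342 -0.1633; -0.4342 1.3797 0.6535; -0.1633 0.6535 2.1098]
step 3: x^-=[3.3875, -2.0683, -0.8620]  P^-=[1.0623 -1.1108 -0.8625; -1.1108 2.3048 1.3913; -0.8625 1.3913 3.1318]  S=[1.1898]  K=[0.6873; -0.4771; -0.6227]  nu=[-5.6252]  x^+=[-0.4787, 0.6153, 2.6408]  P^+=[0.5002 -0.7207 -0.3533; -0.7207 2.0340 1.0379; -0.3533 1.0379 2.6704]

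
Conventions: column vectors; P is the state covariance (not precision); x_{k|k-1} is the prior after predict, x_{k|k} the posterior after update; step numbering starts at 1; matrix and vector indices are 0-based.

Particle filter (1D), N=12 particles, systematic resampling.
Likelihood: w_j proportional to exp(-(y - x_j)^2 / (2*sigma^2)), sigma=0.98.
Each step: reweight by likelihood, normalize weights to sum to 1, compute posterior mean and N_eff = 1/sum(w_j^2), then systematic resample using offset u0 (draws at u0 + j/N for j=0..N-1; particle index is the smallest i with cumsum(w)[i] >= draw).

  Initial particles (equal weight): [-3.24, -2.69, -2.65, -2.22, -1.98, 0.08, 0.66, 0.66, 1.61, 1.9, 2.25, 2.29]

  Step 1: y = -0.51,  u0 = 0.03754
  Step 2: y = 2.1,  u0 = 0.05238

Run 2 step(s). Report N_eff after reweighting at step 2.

step 1: w=[0.0075, 0.0308, 0.0337, 0.0798, 0.1187, 0.3050, 0.1792, 0.1792, 0.0352, 0.0178, 0.0069, 0.0062]  mean=-0.2274  Neff=5.5101  idx=[1, 3, 4, 5, 5, 5, 5, 6, 6, 7, 7, 8]
step 2: w=[0.0000, 0.0000, 0.0001, 0.0439, 0.0439, 0.0439, 0.0439, 0.1249, 0.1249, 0.1249, 0.1249, 0.3245]  mean=0.8661  Neff=5.7005  idx=[4, 6, 7, 8, 8, 9, 10, 10, 11, 11, 11, 11]

N_eff = 5.7005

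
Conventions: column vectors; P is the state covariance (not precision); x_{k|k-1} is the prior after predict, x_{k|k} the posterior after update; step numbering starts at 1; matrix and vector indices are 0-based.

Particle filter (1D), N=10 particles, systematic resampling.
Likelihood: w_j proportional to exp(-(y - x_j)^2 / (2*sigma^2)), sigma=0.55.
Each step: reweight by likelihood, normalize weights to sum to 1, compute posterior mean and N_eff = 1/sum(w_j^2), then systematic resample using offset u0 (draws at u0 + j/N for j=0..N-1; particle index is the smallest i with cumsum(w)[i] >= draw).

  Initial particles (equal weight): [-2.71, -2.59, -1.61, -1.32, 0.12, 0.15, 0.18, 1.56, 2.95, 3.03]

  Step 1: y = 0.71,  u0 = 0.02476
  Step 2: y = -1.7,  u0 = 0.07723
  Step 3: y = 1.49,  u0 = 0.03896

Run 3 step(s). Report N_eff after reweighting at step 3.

step 1: w=[0.0000, 0.0000, 0.0001, 0.0005, 0.2690, 0.2848, 0.3006, 0.1449, 0.0001, 0.0001]  mean=0.3548  Neff=3.7765  idx=[4, 4, 4, 5, 5, 5, 6, 6, 6, 7]
step 2: w=[0.1319, 0.1319, 0.1319, 0.1100, 0.1100, 0.1100, 0.0914, 0.0914, 0.0914, 0.0000]  mean=0.1464  Neff=8.8044  idx=[0, 1, 2, 2, 3, 4, 5, 6, 7, 8]
step 3: w=[0.0881, 0.0881, 0.0881, 0.0881, 0.1008, 0.1008, 0.1008, 0.1150, 0.1150, 0.1150]  mean=0.1498  Neff=9.8778  idx=[0, 1, 2, 3, 4, 5, 6, 7, 8, 9]

N_eff = 9.8778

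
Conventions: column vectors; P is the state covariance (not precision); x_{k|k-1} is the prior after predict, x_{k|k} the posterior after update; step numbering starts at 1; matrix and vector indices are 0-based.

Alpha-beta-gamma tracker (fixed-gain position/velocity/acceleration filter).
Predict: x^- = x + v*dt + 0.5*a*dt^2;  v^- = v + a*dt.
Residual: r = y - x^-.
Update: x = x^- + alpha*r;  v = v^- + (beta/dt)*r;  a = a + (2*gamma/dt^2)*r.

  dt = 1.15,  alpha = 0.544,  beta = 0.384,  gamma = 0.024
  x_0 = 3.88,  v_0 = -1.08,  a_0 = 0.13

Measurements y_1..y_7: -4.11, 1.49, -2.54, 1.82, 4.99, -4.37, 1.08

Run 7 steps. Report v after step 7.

v_post = 0.0696

step 1: x_pred=2.7240  r=-6.8340  x^+=-0.9937  v^+=-3.2124  a^+=-0.1180
step 2: x_pred=-4.7661  r=6.2561  x^+=-1.3628  v^+=-1.2592  a^+=0.1090
step 3: x_pred=-2.7388  r=0.1988  x^+=-2.6306  v^+=-1.0675  a^+=0.1162
step 4: x_pred=-3.7813  r=5.6013  x^+=-0.7342  v^+=0.9366  a^+=0.3195
step 5: x_pred=0.5542  r=4.4358  x^+=2.9673  v^+=2.7852  a^+=0.4805
step 6: x_pred=6.4880  r=-10.8580  x^+=0.5813  v^+=-0.2878  a^+=0.0864
step 7: x_pred=0.3075  r=0.7725  x^+=0.7277  v^+=0.0696  a^+=0.1145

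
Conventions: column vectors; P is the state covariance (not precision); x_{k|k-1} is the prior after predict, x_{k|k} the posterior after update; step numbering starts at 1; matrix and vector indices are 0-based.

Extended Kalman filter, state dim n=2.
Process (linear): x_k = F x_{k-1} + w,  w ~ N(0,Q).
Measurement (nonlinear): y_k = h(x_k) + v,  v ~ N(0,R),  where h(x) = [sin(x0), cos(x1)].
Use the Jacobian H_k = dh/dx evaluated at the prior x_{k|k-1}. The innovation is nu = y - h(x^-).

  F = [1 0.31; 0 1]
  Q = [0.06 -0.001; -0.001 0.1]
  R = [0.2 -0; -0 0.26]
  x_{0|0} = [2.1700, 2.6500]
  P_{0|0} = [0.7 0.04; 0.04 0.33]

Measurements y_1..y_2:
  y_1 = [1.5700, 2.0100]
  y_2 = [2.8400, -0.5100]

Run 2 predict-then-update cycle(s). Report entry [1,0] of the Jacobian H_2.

step 1: x^-=[2.9915, 2.6500]  P^-=[0.8165 0.1413; 0.1413 0.4300]  H_jac=[-0.9888 0.0000; 0.0000 -0.4720]  S=[0.9983 0.0659; 0.0659 0.3558]  K=[-0.8062 -0.0380; -0.1035 -0.5513]  nu=[1.4205, 2.8916]  x^+=[1.7363, 0.9089]  P^+=[0.1631 0.0209; 0.0209 0.3036]
step 2: x^-=[2.0181, 0.9089]  P^-=[0.2652 0.1141; 0.1141 0.4036]  H_jac=[-0.4325 0.0000; 0.0000 -0.7888]  S=[0.2496 0.0389; 0.0389 0.5112]  K=[-0.4373 -0.1427; -0.1017 -0.6152]  nu=[1.9384, -1.1246]  x^+=[1.3309, 1.4035]  P^+=[0.2022 0.0470; 0.0470 0.2028]

H_jac[1,0] = 0.0000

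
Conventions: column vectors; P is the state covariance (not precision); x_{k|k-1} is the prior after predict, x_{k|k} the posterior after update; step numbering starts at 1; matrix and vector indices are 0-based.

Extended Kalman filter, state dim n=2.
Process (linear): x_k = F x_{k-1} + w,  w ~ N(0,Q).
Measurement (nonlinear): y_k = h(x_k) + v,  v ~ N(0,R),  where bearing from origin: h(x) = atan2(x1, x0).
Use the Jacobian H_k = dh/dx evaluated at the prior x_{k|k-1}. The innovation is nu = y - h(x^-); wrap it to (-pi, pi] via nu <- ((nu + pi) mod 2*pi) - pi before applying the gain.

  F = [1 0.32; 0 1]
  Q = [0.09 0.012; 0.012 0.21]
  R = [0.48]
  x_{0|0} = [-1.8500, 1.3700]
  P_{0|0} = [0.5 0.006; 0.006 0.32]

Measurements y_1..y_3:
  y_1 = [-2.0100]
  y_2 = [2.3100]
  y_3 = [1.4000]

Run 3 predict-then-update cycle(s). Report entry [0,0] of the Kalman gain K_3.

step 1: x^-=[-1.4116, 1.3700]  P^-=[0.6266 0.1204; 0.1204 0.5300]  H_jac=[-0.3540 -0.3648]  S=[0.6602]  K=[-0.4026; -0.3574]  nu=[1.9020]  x^+=[-2.1773, 0.6901]  P^+=[0.5196 0.0254; 0.0254 0.4457]
step 2: x^-=[-1.9565, 0.6901]  P^-=[0.6715 0.1800; 0.1800 0.6557]  H_jac=[-0.1603 -0.4546]  S=[0.6590]  K=[-0.2876; -0.4961]  nu=[-0.4925]  x^+=[-1.8149, 0.9344]  P^+=[0.6170 0.0860; 0.0860 0.4935]
step 3: x^-=[-1.5158, 0.9344]  P^-=[0.8126 0.2559; 0.2559 0.7035]  H_jac=[-0.2947 -0.4780]  S=[0.7834]  K=[-0.4618; -0.5255]  nu=[-1.1892]  x^+=[-0.9667, 1.5594]  P^+=[0.6455 0.0658; 0.0658 0.4871]

K[0,0] = -0.4618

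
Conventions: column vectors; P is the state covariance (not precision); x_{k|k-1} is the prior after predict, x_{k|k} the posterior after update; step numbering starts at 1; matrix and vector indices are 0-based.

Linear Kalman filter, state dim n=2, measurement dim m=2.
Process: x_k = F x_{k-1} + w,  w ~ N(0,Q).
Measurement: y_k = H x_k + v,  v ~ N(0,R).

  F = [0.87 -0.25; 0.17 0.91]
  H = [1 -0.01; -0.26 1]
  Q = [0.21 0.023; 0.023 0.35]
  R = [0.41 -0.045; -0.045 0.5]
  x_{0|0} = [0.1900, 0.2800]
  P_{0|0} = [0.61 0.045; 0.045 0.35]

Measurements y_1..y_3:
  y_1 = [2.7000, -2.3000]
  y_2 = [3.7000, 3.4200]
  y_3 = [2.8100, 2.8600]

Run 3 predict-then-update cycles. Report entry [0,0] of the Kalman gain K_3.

step 1: x^-=[0.0953, 0.2871]  P^-=[0.6740 0.0673; 0.0673 0.6714]  S=[1.0827 -0.1595; -0.1595 1.1819]  K=[0.6208 -0.0076; 0.1402 0.5721]  nu=[2.6076, -2.5623]  x^+=[1.7334, -0.8133]  P^+=[0.2552 0.0346; 0.0346 0.2888]
step 2: x^-=[1.7114, -0.4454]  P^-=[0.4061 0.0210; 0.0210 0.6072]  S=[0.8158 -0.1356; -0.1356 1.1238]  K=[0.4950 -0.0155; 0.1095 0.5487]  nu=[1.9842, 4.3103]  x^+=[2.6266, 2.1370]  P^+=[0.2039 0.0230; 0.0230 0.2754]
step 3: x^-=[1.7509, 2.3912]  P^-=[0.3715 0.0077; 0.0077 0.5911]  S=[0.7814 -0.1398; -0.1398 1.1122]  K=[0.4717 -0.0206; 0.0993 0.5421]  nu=[1.0831, 0.9240]  x^+=[2.2426, 2.9997]  P^+=[0.1945 0.0190; 0.0190 0.2715]

K[0,0] = 0.4717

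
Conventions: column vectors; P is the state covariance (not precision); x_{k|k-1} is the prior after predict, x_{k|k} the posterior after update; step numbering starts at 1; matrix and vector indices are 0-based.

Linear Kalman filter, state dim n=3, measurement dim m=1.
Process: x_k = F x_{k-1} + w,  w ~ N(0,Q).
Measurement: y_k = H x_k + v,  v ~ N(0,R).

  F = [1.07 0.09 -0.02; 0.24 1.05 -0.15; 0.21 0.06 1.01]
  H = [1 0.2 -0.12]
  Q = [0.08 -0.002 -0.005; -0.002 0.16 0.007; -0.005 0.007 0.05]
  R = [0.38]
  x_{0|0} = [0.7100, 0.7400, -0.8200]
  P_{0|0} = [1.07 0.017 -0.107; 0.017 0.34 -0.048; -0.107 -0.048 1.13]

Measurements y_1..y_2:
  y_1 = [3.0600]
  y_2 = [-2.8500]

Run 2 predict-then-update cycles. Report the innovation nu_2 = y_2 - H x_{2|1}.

step 1: x^-=[0.8427, 1.0704, -0.6347]  P^-=[1.3163 0.3471 0.0964; 0.3471 0.6533 -0.1579; 0.0964 -0.1579 1.2003]  S=[1.8630]  K=[0.7376; 0.2666; -0.0425]  nu=[1.9271]  x^+=[2.2641, 1.5842, -0.7167]  P^+=[0.3027 -0.0193 0.1548; -0.0193 0.5209 -0.1368; 0.1548 -0.1368 1.1970]
step 2: x^-=[2.5795, 2.3143, -0.1533]  P^-=[0.4214 0.0856 0.1945; 0.0856 0.8008 -0.2419; 0.1945 -0.2419 1.3349]  S=[0.8519]  K=[0.4874; 0.3226; -0.0166]  nu=[-5.9107]  x^+=[-0.3015, 0.4075, -0.0554]  P^+=[0.2190 -0.0483 0.2013; -0.0483 0.7122 -0.2374; 0.2013 -0.2374 1.3346]

innov = [-5.9107]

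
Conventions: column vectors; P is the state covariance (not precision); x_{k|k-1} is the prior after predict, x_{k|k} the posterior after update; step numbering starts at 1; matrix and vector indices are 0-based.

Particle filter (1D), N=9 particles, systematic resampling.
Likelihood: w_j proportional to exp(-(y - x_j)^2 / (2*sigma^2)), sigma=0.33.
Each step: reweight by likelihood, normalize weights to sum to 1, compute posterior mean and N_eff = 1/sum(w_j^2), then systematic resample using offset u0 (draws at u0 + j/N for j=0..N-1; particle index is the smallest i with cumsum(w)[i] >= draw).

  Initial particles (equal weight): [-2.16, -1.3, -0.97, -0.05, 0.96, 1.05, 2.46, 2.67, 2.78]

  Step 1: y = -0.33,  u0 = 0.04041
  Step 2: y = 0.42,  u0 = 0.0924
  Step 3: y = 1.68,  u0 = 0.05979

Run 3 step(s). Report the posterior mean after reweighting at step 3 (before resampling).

step 1: w=[0.0000, 0.0154, 0.1765, 0.8074, 0.0006, 0.0002, 0.0000, 0.0000, 0.0000]  mean=-0.2308  Neff=1.4635  idx=[2, 2, 3, 3, 3, 3, 3, 3, 3]
step 2: w=[0.0001, 0.0001, 0.1428, 0.1428, 0.1428, 0.1428, 0.1428, 0.1428, 0.1428]  mean=-0.0501  Neff=7.0015  idx=[2, 3, 4, 4, 5, 6, 7, 8, 8]
step 3: w=[0.1111, 0.1111, 0.1111, 0.1111, 0.1111, 0.1111, 0.1111, 0.1111, 0.1111]  mean=-0.0500  Neff=9.0000  idx=[0, 1, 2, 3, 4, 5, 6, 7, 8]

post_mean = -0.0500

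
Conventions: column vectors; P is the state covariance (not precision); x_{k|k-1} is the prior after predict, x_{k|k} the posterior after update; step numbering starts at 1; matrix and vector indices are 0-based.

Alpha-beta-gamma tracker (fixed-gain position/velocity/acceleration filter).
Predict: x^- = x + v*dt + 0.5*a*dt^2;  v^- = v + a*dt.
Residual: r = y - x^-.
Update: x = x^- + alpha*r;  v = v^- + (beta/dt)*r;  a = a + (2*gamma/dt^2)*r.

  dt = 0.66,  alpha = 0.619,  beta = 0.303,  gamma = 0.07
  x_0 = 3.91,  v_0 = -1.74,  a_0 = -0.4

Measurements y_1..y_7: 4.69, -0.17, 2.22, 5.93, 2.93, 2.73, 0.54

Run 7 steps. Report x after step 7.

step 1: x_pred=2.6745  r=2.0155  x^+=3.9221  v^+=-1.0787  a^+=0.2478
step 2: x_pred=3.2641  r=-3.4341  x^+=1.1384  v^+=-2.4917  a^+=-0.8559
step 3: x_pred=-0.6926  r=2.9126  x^+=1.1103  v^+=-1.7195  a^+=0.0802
step 4: x_pred=-0.0071  r=5.9371  x^+=3.6680  v^+=1.0591  a^+=1.9883
step 5: x_pred=4.8000  r=-1.8700  x^+=3.6425  v^+=1.5129  a^+=1.3873
step 6: x_pred=4.9431  r=-2.2131  x^+=3.5732  v^+=1.4125  a^+=0.6760
step 7: x_pred=4.6527  r=-4.1127  x^+=2.1069  v^+=-0.0294  a^+=-0.6458

x_post = 2.1069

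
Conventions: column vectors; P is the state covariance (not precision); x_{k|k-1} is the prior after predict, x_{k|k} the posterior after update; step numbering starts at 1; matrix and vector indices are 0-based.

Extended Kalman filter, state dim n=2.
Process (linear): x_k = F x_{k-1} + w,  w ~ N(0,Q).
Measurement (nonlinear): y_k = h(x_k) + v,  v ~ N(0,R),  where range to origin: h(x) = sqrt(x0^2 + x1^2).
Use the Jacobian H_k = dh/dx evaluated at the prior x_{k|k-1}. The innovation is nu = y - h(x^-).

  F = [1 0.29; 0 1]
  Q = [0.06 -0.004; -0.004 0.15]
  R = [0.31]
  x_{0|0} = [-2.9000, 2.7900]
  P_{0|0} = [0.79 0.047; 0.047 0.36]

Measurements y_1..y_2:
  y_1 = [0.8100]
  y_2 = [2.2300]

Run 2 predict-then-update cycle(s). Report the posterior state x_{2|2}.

x_post = [-0.0011, 2.0500]

step 1: x^-=[-2.0909, 2.7900]  P^-=[0.9075 0.1474; 0.1474 0.5100]  H_jac=[-0.5997 0.8002]  S=[0.8215]  K=[-0.5189; 0.3892]  nu=[-2.6765]  x^+=[-0.7020, 1.7483]  P^+=[0.6863 0.3133; 0.3133 0.3856]
step 2: x^-=[-0.1949, 1.7483]  P^-=[0.9605 0.4211; 0.4211 0.5356]  H_jac=[-0.1108 0.9938]  S=[0.7580]  K=[0.4117; 0.6406]  nu=[0.4708]  x^+=[-0.0011, 2.0500]  P^+=[0.8320 0.2212; 0.2212 0.2245]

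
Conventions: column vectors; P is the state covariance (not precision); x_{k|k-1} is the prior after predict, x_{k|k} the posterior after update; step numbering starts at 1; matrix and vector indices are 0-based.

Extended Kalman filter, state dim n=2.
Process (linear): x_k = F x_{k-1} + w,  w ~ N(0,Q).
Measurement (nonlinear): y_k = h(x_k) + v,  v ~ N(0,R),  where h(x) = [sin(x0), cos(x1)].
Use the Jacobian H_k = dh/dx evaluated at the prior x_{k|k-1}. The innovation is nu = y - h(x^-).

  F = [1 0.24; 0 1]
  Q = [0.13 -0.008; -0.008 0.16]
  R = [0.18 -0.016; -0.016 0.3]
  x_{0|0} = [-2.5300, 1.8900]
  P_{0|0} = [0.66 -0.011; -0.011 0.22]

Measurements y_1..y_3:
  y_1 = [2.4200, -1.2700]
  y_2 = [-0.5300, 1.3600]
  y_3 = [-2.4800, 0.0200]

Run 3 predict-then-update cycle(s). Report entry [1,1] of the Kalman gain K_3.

K[1,1] = -0.5476

step 1: x^-=[-2.0764, 1.8900]  P^-=[0.7974 0.0338; 0.0338 0.3800]  H_jac=[-0.4843 0.0000; 0.0000 -0.9495]  S=[0.3671 -0.0005; -0.0005 0.6426]  K=[-1.0522 -0.0507; -0.0453 -0.5615]  nu=[3.2949, -0.9562]  x^+=[-5.4949, 2.2777]  P^+=[0.3894 -0.0017; -0.0017 0.1767]
step 2: x^-=[-4.9483, 2.2777]  P^-=[0.5287 0.0327; 0.0327 0.3367]  H_jac=[0.2337 0.0000; 0.0000 -0.7604]  S=[0.2089 -0.0218; -0.0218 0.4947]  K=[0.5891 -0.0243; -0.0175 -0.5183]  nu=[-1.5023, 2.0095]  x^+=[-5.8821, 1.2625]  P^+=[0.4553 0.0220; 0.0220 0.2041]
step 3: x^-=[-5.5790, 1.2625]  P^-=[0.6076 0.0630; 0.0630 0.3641]  H_jac=[0.7622 0.0000; 0.0000 -0.9529]  S=[0.5330 -0.0617; -0.0617 0.6306]  K=[0.8678 -0.0102; 0.0266 -0.5476]  nu=[-3.1274, -0.2834]  x^+=[-8.2899, 1.3345]  P^+=[0.2051 0.0178; 0.0178 0.1728]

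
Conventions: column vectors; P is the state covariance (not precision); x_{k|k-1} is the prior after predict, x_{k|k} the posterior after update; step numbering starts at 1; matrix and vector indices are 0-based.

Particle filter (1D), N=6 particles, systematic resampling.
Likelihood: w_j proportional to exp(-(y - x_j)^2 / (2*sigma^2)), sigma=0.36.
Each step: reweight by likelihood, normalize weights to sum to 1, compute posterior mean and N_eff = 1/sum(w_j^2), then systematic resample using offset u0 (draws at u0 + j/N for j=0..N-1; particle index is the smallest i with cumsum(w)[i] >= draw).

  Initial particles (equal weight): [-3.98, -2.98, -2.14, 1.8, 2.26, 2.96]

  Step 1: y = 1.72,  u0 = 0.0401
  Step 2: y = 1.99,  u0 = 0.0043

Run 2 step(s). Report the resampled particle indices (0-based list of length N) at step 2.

resampled_idx = [0, 1, 1, 2, 3, 4]

step 1: w=[0.0000, 0.0000, 0.0000, 0.7488, 0.2492, 0.0020]  mean=1.9170  Neff=1.6057  idx=[3, 3, 3, 3, 3, 4]
step 2: w=[0.1704, 0.1704, 0.1704, 0.1704, 0.1704, 0.1479]  mean=1.8680  Neff=5.9848  idx=[0, 1, 1, 2, 3, 4]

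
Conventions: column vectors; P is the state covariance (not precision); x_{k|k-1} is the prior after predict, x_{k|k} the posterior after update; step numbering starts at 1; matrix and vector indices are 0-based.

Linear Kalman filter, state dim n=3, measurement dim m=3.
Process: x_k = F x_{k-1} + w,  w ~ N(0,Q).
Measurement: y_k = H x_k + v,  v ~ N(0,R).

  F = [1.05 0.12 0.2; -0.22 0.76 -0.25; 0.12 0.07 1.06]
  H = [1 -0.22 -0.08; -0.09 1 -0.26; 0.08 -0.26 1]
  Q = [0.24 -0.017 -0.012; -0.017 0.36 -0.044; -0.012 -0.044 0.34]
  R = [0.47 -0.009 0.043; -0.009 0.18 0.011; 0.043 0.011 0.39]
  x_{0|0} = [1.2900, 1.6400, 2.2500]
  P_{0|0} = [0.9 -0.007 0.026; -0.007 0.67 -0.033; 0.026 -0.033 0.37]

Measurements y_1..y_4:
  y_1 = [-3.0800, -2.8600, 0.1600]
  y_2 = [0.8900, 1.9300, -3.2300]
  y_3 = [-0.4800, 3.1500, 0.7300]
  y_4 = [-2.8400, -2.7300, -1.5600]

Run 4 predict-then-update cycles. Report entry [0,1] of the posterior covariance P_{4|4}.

P_post[0,1] = 0.0298

step 1: x^-=[2.0013, 0.4001, 2.6546]  P^-=[1.2643 -0.1997 0.2098; -0.1997 0.8314 -0.1635; 0.2098 -0.1635 0.7736]  S=[1.8280 -0.5425 0.4262; -0.5425 1.2048 -0.6339; 0.4262 -0.6339 1.3548]  K=[0.7047 0.0479 0.0685; 0.0141 0.7836 0.0701; -0.0485 -0.0116 0.6246]  nu=[-4.7809, -2.3898, -2.5507]  x^+=[-1.6573, -1.7185, 1.3209]  P^+=[0.3470 0.0451 0.0415; 0.0451 0.1655 0.0760; 0.0415 0.0760 0.2578]
step 2: x^-=[-1.6822, -1.2717, 1.0810]  P^-=[0.6677 -0.0636 0.1497; -0.0636 0.4491 -0.0603; 0.1497 -0.0603 0.6581]  S=[1.1655 -0.2556 0.2478; -0.2556 0.7288 -0.3692; 0.2478 -0.3692 1.1407]  K=[0.5613 0.0113 0.0742; 0.0004 0.6756 0.0589; -0.0427 -0.0499 0.5943]  nu=[2.3789, 3.3314, -4.5071]  x^+=[-0.6441, 0.7143, -1.8653]  P^+=[0.2773 0.0331 0.0396; 0.0331 0.1420 0.0647; 0.0396 0.0647 0.2430]
step 3: x^-=[-0.9636, 1.1509, -2.0045]  P^-=[0.5856 -0.0590 0.1327; -0.0590 0.4394 -0.0651; 0.1327 -0.0651 0.6380]  S=[1.0834 -0.2373 0.2252; -0.2373 0.7179 -0.3637; 0.2252 -0.3637 1.1190]  K=[0.5297 0.0068 0.0698; -0.0035 0.6690 0.0536; -0.0455 -0.0569 0.5854]  nu=[0.5764, 1.3912, 3.1108]  x^+=[-0.4316, 2.2464, -0.2886]  P^+=[0.2615 0.0304 0.0371; 0.0304 0.1399 0.0621; 0.0371 0.0621 0.2389]
step 4: x^-=[-0.2413, 1.8744, -0.2005]  P^-=[0.5661 -0.0569 0.1264; -0.0569 0.4387 -0.0653; 0.1264 -0.0653 0.6320]  S=[1.0639 -0.2318 0.2172; -0.2318 0.7162 -0.3611; 0.2172 -0.3611 1.1119]  K=[0.5220 0.0067 0.0679; -0.0044 0.6686 0.0525; -0.0469 -0.0576 0.5833]  nu=[-2.2023, -4.6782, -0.8528]  x^+=[-1.4802, -1.2885, -0.3251]  P^+=[0.2576 0.0298 0.0361; 0.0298 0.1397 0.0616; 0.0361 0.0616 0.2379]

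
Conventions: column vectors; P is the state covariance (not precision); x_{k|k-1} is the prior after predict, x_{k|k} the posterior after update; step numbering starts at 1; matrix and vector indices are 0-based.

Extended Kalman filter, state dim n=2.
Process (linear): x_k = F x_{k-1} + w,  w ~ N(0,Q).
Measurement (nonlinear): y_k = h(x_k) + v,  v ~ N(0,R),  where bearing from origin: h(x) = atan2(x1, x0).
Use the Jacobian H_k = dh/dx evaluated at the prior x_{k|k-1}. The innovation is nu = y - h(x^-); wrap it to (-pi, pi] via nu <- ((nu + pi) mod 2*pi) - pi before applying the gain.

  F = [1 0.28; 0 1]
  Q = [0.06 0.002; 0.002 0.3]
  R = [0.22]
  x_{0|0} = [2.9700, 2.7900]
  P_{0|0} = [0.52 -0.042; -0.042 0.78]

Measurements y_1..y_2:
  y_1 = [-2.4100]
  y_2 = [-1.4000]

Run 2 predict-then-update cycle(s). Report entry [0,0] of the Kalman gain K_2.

K[0,0] = 0.2554

step 1: x^-=[3.7512, 2.7900]  P^-=[0.6176 0.1784; 0.1784 1.0800]  H_jac=[-0.1277 0.1716]  S=[0.2541]  K=[-0.1898; 0.6400]  nu=[-3.0495]  x^+=[4.3300, 0.8384]  P^+=[0.6085 0.2093; 0.2093 0.9759]
step 2: x^-=[4.5648, 0.8384]  P^-=[0.8622 0.4845; 0.4845 1.2759]  H_jac=[-0.0389 0.2119]  S=[0.2706]  K=[0.2554; 0.9295]  nu=[-1.5816]  x^+=[4.1608, -0.6317]  P^+=[0.8445 0.4203; 0.4203 1.0421]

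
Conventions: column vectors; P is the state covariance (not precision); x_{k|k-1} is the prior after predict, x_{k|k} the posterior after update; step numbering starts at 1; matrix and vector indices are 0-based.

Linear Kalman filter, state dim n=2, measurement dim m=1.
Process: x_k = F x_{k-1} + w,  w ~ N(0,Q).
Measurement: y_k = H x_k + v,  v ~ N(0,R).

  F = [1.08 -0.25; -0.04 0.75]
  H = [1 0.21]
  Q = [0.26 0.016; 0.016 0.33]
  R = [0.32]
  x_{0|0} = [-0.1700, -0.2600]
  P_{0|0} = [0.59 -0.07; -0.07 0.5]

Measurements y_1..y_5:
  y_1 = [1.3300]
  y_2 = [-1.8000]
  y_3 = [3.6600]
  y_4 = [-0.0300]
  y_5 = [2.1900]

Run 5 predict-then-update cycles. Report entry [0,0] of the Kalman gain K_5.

K[0,0] = 0.6912

step 1: x^-=[-0.1186, -0.1882]  P^-=[1.0172 -0.1606; -0.1606 0.6164]  S=[1.2969]  K=[0.7583; -0.0241]  nu=[1.4881]  x^+=[1.0099, -0.2240]  P^+=[0.2714 -0.1370; -0.1370 0.6156]
step 2: x^-=[1.1467, -0.2084]  P^-=[0.6890 -0.2235; -0.2235 0.6850]  S=[0.9454]  K=[0.6792; -0.0842]  nu=[-2.9029]  x^+=[-0.8250, 0.0362]  P^+=[0.2529 -0.1694; -0.1694 0.6782]
step 3: x^-=[-0.9000, 0.0601]  P^-=[0.6889 -0.2610; -0.2610 0.7221]  S=[0.9311]  K=[0.6810; -0.1175]  nu=[4.5474]  x^+=[2.1967, -0.4740]  P^+=[0.2571 -0.1865; -0.1865 0.7092]
step 4: x^-=[2.4909, -0.4434]  P^-=[0.7049 -0.2810; -0.2810 0.7405]  S=[0.9395]  K=[0.6875; -0.1336]  nu=[-2.4278]  x^+=[0.8219, -0.1190]  P^+=[0.2609 -0.1947; -0.1947 0.7238]
step 5: x^-=[0.9174, -0.1221]  P^-=[0.7147 -0.2907; -0.2907 0.7492]  S=[0.9457]  K=[0.6912; -0.1410]  nu=[1.2983]  x^+=[1.8148, -0.3052]  P^+=[0.2629 -0.1985; -0.1985 0.7304]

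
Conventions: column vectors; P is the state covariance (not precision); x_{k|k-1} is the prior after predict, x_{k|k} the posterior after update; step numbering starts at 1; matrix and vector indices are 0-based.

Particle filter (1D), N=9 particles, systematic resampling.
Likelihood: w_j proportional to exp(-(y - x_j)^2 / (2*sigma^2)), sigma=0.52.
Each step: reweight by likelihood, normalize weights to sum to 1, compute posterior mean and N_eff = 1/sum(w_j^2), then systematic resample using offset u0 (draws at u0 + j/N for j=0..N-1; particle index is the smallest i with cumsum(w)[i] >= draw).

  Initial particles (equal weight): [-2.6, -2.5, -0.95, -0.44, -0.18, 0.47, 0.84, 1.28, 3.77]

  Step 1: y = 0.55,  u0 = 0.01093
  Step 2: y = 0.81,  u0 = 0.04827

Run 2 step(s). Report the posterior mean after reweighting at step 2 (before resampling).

step 1: w=[0.0000, 0.0000, 0.0056, 0.0590, 0.1348, 0.3568, 0.3091, 0.1348, 0.0000]  mean=0.5443  Neff=3.8072  idx=[3, 4, 5, 5, 5, 6, 6, 6, 7]
step 2: w=[0.0088, 0.0259, 0.1282, 0.1282, 0.1282, 0.1584, 0.1584, 0.1584, 0.1055]  mean=0.7064  Neff=7.3285  idx=[2, 2, 3, 4, 5, 6, 6, 7, 8]

post_mean = 0.7064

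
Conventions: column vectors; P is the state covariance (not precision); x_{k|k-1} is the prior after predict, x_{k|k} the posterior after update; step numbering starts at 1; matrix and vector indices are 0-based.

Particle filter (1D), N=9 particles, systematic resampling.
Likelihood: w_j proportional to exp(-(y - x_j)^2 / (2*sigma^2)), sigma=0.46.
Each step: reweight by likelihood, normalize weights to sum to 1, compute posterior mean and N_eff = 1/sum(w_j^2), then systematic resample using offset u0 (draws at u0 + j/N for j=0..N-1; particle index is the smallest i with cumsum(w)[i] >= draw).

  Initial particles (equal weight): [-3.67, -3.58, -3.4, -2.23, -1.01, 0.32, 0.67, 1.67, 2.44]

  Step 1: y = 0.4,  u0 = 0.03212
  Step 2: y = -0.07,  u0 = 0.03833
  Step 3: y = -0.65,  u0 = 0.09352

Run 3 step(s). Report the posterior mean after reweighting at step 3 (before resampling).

step 1: w=[0.0000, 0.0000, 0.0000, 0.0000, 0.0049, 0.5301, 0.4530, 0.0119, 0.0000]  mean=0.4882  Neff=2.0558  idx=[5, 5, 5, 5, 5, 6, 6, 6, 6]
step 2: w=[0.1522, 0.1522, 0.1522, 0.1522, 0.1522, 0.0598, 0.0598, 0.0598, 0.0598]  mean=0.4037  Neff=7.6871  idx=[0, 0, 1, 2, 3, 3, 4, 5, 7]
step 3: w=[0.1370, 0.1370, 0.1370, 0.1370, 0.1370, 0.1370, 0.1370, 0.0206, 0.0206]  mean=0.3344  Neff=7.5659  idx=[0, 1, 2, 3, 3, 4, 5, 6, 8]

post_mean = 0.3344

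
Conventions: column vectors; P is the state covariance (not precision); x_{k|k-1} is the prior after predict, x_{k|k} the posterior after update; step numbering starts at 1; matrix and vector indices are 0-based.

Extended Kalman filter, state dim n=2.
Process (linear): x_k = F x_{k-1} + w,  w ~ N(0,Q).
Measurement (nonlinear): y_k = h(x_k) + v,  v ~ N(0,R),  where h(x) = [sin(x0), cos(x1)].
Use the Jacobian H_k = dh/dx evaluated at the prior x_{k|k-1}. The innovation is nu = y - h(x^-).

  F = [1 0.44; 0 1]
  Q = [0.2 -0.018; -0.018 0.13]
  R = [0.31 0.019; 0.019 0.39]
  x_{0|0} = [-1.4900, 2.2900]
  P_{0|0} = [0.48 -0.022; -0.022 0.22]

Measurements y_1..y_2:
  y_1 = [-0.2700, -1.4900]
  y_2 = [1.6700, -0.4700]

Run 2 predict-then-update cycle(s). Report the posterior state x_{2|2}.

x_post = [1.4031, 2.6199]

step 1: x^-=[-0.4824, 2.2900]  P^-=[0.7032 0.0568; 0.0568 0.3500]  H_jac=[0.8859 0.0000; 0.0000 -0.7523]  S=[0.8619 -0.0189; -0.0189 0.5881]  K=[0.7217 -0.0495; 0.0486 -0.4462]  nu=[0.1939, -0.8312]  x^+=[-0.3013, 2.6703]  P^+=[0.2515 0.0074; 0.0074 0.2301]
step 2: x^-=[0.8736, 2.6703]  P^-=[0.5026 0.0907; 0.0907 0.3601]  H_jac=[0.6420 0.0000; 0.0000 -0.4540]  S=[0.5172 -0.0074; -0.0074 0.4642]  K=[0.6228 -0.0787; 0.1075 -0.3504]  nu=[0.9033, 0.4210]  x^+=[1.4031, 2.6199]  P^+=[0.2984 0.0415; 0.0415 0.2965]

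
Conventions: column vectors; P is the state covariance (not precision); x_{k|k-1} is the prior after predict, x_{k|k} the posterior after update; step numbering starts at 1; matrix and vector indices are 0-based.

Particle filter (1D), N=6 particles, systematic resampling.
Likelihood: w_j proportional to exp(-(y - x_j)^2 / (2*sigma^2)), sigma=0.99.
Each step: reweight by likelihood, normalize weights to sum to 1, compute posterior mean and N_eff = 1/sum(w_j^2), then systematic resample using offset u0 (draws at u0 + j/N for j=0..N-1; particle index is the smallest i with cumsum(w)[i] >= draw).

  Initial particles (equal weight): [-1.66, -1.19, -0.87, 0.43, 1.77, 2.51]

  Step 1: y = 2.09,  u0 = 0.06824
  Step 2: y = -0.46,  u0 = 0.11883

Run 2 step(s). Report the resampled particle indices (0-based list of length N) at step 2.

resampled_idx = [0, 0, 0, 0, 1, 3]

step 1: w=[0.0004, 0.0019, 0.0054, 0.1154, 0.4467, 0.4302]  mean=1.9125  Neff=2.5128  idx=[3, 4, 4, 4, 5, 5]
step 2: w=[0.7201, 0.0853, 0.0853, 0.0853, 0.0120, 0.0120]  mean=0.8229  Neff=1.8498  idx=[0, 0, 0, 0, 1, 3]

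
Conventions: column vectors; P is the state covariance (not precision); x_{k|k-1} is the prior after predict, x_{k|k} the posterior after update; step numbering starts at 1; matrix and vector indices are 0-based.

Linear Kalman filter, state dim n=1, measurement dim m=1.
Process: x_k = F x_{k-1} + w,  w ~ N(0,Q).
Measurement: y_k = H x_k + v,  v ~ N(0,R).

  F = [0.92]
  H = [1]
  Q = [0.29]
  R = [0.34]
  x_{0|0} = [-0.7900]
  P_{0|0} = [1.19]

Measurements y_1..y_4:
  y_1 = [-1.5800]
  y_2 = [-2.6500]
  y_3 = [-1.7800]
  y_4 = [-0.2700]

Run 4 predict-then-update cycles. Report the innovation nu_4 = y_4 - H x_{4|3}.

innov = [1.4308]

step 1: x^-=[-0.7268]  P^-=[1.2972]  S=[1.6372]  K=[0.7923]  nu=[-0.8532]  x^+=[-1.4028]  P^+=[0.2694]
step 2: x^-=[-1.2906]  P^-=[0.5180]  S=[0.8580]  K=[0.6037]  nu=[-1.3594]  x^+=[-2.1113]  P^+=[0.2053]
step 3: x^-=[-1.9424]  P^-=[0.4637]  S=[0.8037]  K=[0.5770]  nu=[0.1624]  x^+=[-1.8487]  P^+=[0.1962]
step 4: x^-=[-1.7008]  P^-=[0.4560]  S=[0.7960]  K=[0.5729]  nu=[1.4308]  x^+=[-0.8811]  P^+=[0.1948]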